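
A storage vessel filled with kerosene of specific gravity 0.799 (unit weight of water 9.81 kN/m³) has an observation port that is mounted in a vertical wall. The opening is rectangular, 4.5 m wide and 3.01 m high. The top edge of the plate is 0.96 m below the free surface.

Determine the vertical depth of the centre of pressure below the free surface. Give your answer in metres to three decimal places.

h_p = 2.771 m

γ = 0.799 × 9.81 = 7.83819 kN/m³.
The centroid lies 3.01/2 = 1.505 m below the top edge, so the centroid depth is h_c = 0.96 + 1.505 = 2.465 m.
A = 4.5 × 3.01 = 13.545 m².
Resultant F = γ·h_c·A = 7.83819 × 2.465 × 13.545 = 261.705 kN.
I_c = b·h³/12 = 4.5 × 3.01³/12 = 10.2266 m⁴.
Centre of pressure: y_p = y_c + I_c/(y_c·A) = 2.465 + 10.2266/(2.465 × 13.545) = 2.465 + 0.306292 = 2.77129 m along the plane.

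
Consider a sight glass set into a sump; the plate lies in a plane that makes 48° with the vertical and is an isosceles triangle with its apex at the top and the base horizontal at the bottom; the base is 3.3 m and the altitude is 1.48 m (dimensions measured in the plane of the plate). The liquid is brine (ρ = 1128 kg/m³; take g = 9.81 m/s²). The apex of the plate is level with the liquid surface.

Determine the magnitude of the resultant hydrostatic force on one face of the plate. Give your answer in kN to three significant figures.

γ = ρg = 1128 × 9.81 / 1000 = 11.06568 kN/m³.
The plate makes 48° with the vertical, i.e. θ = 90° − 48° = 42° to the horizontal. Measuring y along the incline from the free-surface line, vertical depth h = y·sinθ with sinθ = 0.669131.
With the apex up, the centroid sits 2h/3 = 2 × 1.48/3 = 0.986667 m below the apex, so y_c = 0.986667 m and h_c = 0.986667 × 0.669131 = 0.660209 m.
A = ½ × 3.3 × 1.48 = 2.442 m².
Resultant F = γ·h_c·A = 11.06568 × 0.660209 × 2.442 = 17.8404 kN.

F ≈ 17.8 kN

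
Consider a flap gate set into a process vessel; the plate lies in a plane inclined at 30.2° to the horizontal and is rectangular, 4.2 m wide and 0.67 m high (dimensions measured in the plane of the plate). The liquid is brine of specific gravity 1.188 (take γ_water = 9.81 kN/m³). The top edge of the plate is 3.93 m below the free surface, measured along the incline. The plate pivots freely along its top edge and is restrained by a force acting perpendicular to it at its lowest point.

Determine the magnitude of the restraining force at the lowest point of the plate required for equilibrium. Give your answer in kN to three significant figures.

γ = 1.188 × 9.81 = 11.65428 kN/m³.
Let θ = 30.2° be the plate's angle to the horizontal; measure y along the incline from where the plane meets the free surface. Vertical depth h = y·sinθ with sinθ = 0.503020.
The centroid lies 0.67/2 = 0.335 m below the top edge, so y_c = 3.93 + 0.335 = 4.265 m and h_c = 4.265 × 0.503020 = 2.14538 m.
A = 4.2 × 0.67 = 2.814 m².
Resultant F = γ·h_c·A = 11.65428 × 2.14538 × 2.814 = 70.358 kN.
I_c = b·h³/12 = 4.2 × 0.67³/12 = 0.105267 m⁴.
Centre of pressure: y_p = y_c + I_c/(y_c·A) = 4.265 + 0.105267/(4.265 × 2.814) = 4.265 + 0.008771 = 4.27377 m along the plane.
The resultant acts 0.335 + 0.008771 = 0.343771 m (along the plate) below the hinge at the top edge, so the moment about the hinge is M = F × 0.343771 = 70.358 × 0.343771 = 24.187 kN·m.
A normal force at the bottom, 0.67 m from the hinge, must supply this moment: P = 24.187/0.67 = 36.1 kN.

P ≈ 36.1 kN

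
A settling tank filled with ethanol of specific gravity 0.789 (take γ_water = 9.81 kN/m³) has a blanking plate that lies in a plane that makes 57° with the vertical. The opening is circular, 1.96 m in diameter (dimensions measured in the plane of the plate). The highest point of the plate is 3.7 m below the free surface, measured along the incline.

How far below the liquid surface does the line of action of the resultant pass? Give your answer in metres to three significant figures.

h_p = 2.58 m

γ = 0.789 × 9.81 = 7.74009 kN/m³.
The plate makes 57° with the vertical, i.e. θ = 90° − 57° = 33° to the horizontal. Measuring y along the incline from the free-surface line, vertical depth h = y·sinθ with sinθ = 0.544639.
The centroid is at the centre, 0.98 m below the top of the plate, so y_c = 3.7 + 0.98 = 4.68 m and h_c = 4.68 × 0.544639 = 2.54891 m.
A = π(0.98)² = 3.01719 m².
Resultant F = γ·h_c·A = 7.74009 × 2.54891 × 3.01719 = 59.5255 kN.
I_c = πr⁴/4 = π × 0.98⁴/4 = 0.724426 m⁴.
Centre of pressure: y_p = y_c + I_c/(y_c·A) = 4.68 + 0.724426/(4.68 × 3.01719) = 4.68 + 0.0513033 = 4.7313 m along the plane.
Vertically, h_p = y_p·sinθ = 4.7313 × 0.544639 = 2.57685 m.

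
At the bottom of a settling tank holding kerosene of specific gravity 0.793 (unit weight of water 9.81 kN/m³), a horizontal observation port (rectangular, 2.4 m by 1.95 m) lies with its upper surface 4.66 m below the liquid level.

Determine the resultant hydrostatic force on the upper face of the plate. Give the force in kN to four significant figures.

γ = 0.793 × 9.81 = 7.77933 kN/m³.
The plate is horizontal, so pressure is uniform at p = γ·h = 7.77933 × 4.66 = 36.2517 kN/m².
A = 2.4 × 1.95 = 4.68 m².
F = p·A = 36.2517 × 4.68 = 169.658 kN.

F ≈ 169.7 kN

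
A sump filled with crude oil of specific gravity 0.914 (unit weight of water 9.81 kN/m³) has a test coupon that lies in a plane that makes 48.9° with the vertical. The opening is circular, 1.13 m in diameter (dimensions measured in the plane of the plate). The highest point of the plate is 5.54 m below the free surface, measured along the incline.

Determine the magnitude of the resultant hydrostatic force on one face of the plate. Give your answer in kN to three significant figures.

F ≈ 36.1 kN

γ = 0.914 × 9.81 = 8.96634 kN/m³.
The plate makes 48.9° with the vertical, i.e. θ = 90° − 48.9° = 41.1° to the horizontal. Measuring y along the incline from the free-surface line, vertical depth h = y·sinθ with sinθ = 0.657375.
The centroid is at the centre, 0.565 m below the top of the plate, so y_c = 5.54 + 0.565 = 6.105 m and h_c = 6.105 × 0.657375 = 4.01327 m.
A = π(0.565)² = 1.00287 m².
Resultant F = γ·h_c·A = 8.96634 × 4.01327 × 1.00287 = 36.0876 kN.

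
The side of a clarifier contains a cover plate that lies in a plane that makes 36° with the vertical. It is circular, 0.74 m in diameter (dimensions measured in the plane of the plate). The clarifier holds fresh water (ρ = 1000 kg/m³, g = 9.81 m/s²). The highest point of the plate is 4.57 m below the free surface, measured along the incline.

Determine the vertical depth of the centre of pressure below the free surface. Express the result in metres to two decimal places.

h_p = 4.00 m

γ = ρg = 1000 × 9.81 = 9810 N/m³ = 9.81 kN/m³.
The plate makes 36° with the vertical, i.e. θ = 90° − 36° = 54° to the horizontal. Measuring y along the incline from the free-surface line, vertical depth h = y·sinθ with sinθ = 0.809017.
The centroid is at the centre, 0.37 m below the top of the plate, so y_c = 4.57 + 0.37 = 4.94 m and h_c = 4.94 × 0.809017 = 3.99654 m.
A = π(0.37)² = 0.430084 m².
Resultant F = γ·h_c·A = 9.81 × 3.99654 × 0.430084 = 16.8619 kN.
I_c = πr⁴/4 = π × 0.37⁴/4 = 0.0147196 m⁴.
Centre of pressure: y_p = y_c + I_c/(y_c·A) = 4.94 + 0.0147196/(4.94 × 0.430084) = 4.94 + 0.00692813 = 4.94693 m along the plane.
Vertically, h_p = y_p·sinθ = 4.94693 × 0.809017 = 4.00215 m.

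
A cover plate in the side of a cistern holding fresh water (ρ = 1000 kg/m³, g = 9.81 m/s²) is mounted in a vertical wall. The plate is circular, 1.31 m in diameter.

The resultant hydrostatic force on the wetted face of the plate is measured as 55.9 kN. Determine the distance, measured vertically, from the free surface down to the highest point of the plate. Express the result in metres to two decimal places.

γ = ρg = 1000 × 9.81 = 9810 N/m³ = 9.81 kN/m³.
A = π(0.655)² = 1.34782 m².
From F = γ·h_c·A, the centroid depth is h_c = 55.9/(9.81 × 1.34782) = 4.22777 m.
The centroid is at the centre, 0.655 m below the top of the plate, so the highest point sits at h_top = 4.22777 − 0.655 = 3.57277 m below the surface.

d_top ≈ 3.57 m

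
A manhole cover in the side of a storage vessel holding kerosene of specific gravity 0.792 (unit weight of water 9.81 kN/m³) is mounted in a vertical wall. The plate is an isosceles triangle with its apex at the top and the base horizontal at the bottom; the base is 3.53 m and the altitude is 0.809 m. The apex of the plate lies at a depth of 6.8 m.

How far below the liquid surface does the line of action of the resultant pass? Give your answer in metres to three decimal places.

γ = 0.792 × 9.81 = 7.76952 kN/m³.
With the apex up, the centroid sits 2h/3 = 2 × 0.809/3 = 0.539333 m below the apex, so the centroid depth is h_c = 6.8 + 0.539333 = 7.33933 m.
A = ½ × 3.53 × 0.809 = 1.42789 m².
Resultant F = γ·h_c·A = 7.76952 × 7.33933 × 1.42789 = 81.4227 kN.
I_c = b·h³/36 = 3.53 × 0.809³/36 = 0.051918 m⁴.
Centre of pressure: y_p = y_c + I_c/(y_c·A) = 7.33933 + 0.051918/(7.33933 × 1.42789) = 7.33933 + 0.00495412 = 7.34428 m along the plane.

h_p = 7.344 m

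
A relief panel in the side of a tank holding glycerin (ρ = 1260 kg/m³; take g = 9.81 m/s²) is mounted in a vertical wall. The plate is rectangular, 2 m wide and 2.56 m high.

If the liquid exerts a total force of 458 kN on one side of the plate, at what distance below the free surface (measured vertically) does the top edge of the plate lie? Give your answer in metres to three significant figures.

d_top ≈ 5.96 m

γ = ρg = 1260 × 9.81 / 1000 = 12.3606 kN/m³.
A = 2 × 2.56 = 5.12 m².
From F = γ·h_c·A, the centroid depth is h_c = 458/(12.3606 × 5.12) = 7.23696 m.
The centroid lies 2.56/2 = 1.28 m below the top edge, so the top edge sits at h_top = 7.23696 − 1.28 = 5.95696 m below the surface.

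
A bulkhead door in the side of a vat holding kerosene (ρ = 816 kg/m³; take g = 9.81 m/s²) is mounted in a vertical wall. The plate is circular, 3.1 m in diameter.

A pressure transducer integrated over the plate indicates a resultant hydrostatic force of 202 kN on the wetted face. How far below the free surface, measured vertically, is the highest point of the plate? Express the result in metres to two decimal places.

d_top ≈ 1.79 m

γ = ρg = 816 × 9.81 / 1000 = 8.00496 kN/m³.
A = π(1.55)² = 7.54768 m².
From F = γ·h_c·A, the centroid depth is h_c = 202/(8.00496 × 7.54768) = 3.34333 m.
The centroid is at the centre, 1.55 m below the top of the plate, so the highest point sits at h_top = 3.34333 − 1.55 = 1.79333 m below the surface.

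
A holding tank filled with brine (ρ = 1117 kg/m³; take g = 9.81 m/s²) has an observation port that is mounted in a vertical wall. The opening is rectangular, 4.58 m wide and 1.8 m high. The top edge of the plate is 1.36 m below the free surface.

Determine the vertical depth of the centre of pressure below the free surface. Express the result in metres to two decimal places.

h_p = 2.38 m

γ = ρg = 1117 × 9.81 / 1000 = 10.95777 kN/m³.
The centroid lies 1.8/2 = 0.9 m below the top edge, so the centroid depth is h_c = 1.36 + 0.9 = 2.26 m.
A = 4.58 × 1.8 = 8.244 m².
Resultant F = γ·h_c·A = 10.95777 × 2.26 × 8.244 = 204.159 kN.
I_c = b·h³/12 = 4.58 × 1.8³/12 = 2.22588 m⁴.
Centre of pressure: y_p = y_c + I_c/(y_c·A) = 2.26 + 2.22588/(2.26 × 8.244) = 2.26 + 0.119469 = 2.37947 m along the plane.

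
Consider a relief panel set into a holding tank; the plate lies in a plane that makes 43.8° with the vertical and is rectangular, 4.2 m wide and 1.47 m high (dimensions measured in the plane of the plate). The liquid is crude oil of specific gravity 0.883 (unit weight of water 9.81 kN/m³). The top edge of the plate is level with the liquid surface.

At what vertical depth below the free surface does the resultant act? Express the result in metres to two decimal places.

γ = 0.883 × 9.81 = 8.66223 kN/m³.
The plate makes 43.8° with the vertical, i.e. θ = 90° − 43.8° = 46.2° to the horizontal. Measuring y along the incline from the free-surface line, vertical depth h = y·sinθ with sinθ = 0.721760.
The centroid lies 1.47/2 = 0.735 m below the top edge, so y_c = 0.735 m and h_c = 0.735 × 0.721760 = 0.530494 m.
A = 4.2 × 1.47 = 6.174 m².
Resultant F = γ·h_c·A = 8.66223 × 0.530494 × 6.174 = 28.3711 kN.
I_c = b·h³/12 = 4.2 × 1.47³/12 = 1.11178 m⁴.
Centre of pressure: y_p = y_c + I_c/(y_c·A) = 0.735 + 1.11178/(0.735 × 6.174) = 0.735 + 0.244999 = 0.979999 m along the plane.
Vertically, h_p = y_p·sinθ = 0.979999 × 0.721760 = 0.707324 m.

h_p = 0.71 m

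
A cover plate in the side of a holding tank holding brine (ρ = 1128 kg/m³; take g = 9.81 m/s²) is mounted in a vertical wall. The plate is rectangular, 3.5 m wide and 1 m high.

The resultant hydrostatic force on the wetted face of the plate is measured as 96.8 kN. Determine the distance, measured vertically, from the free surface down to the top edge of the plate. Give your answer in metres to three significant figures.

d_top ≈ 2.00 m

γ = ρg = 1128 × 9.81 / 1000 = 11.06568 kN/m³.
A = 3.5 × 1 = 3.5 m².
From F = γ·h_c·A, the centroid depth is h_c = 96.8/(11.06568 × 3.5) = 2.49936 m.
The centroid lies 1/2 = 0.5 m below the top edge, so the top edge sits at h_top = 2.49936 − 0.5 = 1.99936 m below the surface.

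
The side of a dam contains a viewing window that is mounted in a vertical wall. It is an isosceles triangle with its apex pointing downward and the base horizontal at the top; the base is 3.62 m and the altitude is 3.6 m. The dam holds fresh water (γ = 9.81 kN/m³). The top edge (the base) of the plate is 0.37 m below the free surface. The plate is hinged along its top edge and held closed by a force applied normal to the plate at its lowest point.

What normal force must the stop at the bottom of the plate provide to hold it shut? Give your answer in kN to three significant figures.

P ≈ 46.2 kN

γ = 9.81 kN/m³.
With the apex down, the centroid sits h/3 = 3.6/3 = 1.2 m below the base (the top edge), so the centroid depth is h_c = 0.37 + 1.2 = 1.57 m.
A = ½ × 3.62 × 3.6 = 6.516 m².
Resultant F = γ·h_c·A = 9.81 × 1.57 × 6.516 = 100.357 kN.
I_c = b·h³/36 = 3.62 × 3.6³/36 = 4.69152 m⁴.
Centre of pressure: y_p = y_c + I_c/(y_c·A) = 1.57 + 4.69152/(1.57 × 6.516) = 1.57 + 0.458599 = 2.0286 m along the plane.
The resultant acts 1.2 + 0.458599 = 1.6586 m (along the plate) below the hinge at the top edge, so the moment about the hinge is M = F × 1.6586 = 100.357 × 1.6586 = 166.452 kN·m.
A normal force at the bottom, 3.6 m from the hinge, must supply this moment: P = 166.452/3.6 = 46.2367 kN.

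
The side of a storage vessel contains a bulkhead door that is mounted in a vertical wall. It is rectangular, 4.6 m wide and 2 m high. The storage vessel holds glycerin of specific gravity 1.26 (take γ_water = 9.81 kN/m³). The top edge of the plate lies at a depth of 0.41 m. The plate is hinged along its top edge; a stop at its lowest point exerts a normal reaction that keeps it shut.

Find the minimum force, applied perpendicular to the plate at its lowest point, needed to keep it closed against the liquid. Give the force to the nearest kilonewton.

P ≈ 99 kN

γ = 1.26 × 9.81 = 12.3606 kN/m³.
The centroid lies 2/2 = 1 m below the top edge, so the centroid depth is h_c = 0.41 + 1 = 1.41 m.
A = 4.6 × 2 = 9.2 m².
Resultant F = γ·h_c·A = 12.3606 × 1.41 × 9.2 = 160.342 kN.
I_c = b·h³/12 = 4.6 × 2³/12 = 3.06667 m⁴.
Centre of pressure: y_p = y_c + I_c/(y_c·A) = 1.41 + 3.06667/(1.41 × 9.2) = 1.41 + 0.236407 = 1.64641 m along the plane.
The resultant acts 1 + 0.236407 = 1.23641 m (along the plate) below the hinge at the top edge, so the moment about the hinge is M = F × 1.23641 = 160.342 × 1.23641 = 198.248 kN·m.
A normal force at the bottom, 2 m from the hinge, must supply this moment: P = 198.248/2 = 99.124 kN.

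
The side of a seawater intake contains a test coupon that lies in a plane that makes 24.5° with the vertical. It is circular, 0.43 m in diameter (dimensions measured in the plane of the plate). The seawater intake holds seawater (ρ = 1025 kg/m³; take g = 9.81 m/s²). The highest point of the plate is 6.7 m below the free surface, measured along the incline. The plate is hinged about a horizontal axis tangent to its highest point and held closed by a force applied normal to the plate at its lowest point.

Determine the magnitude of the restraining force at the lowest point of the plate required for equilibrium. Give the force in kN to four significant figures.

γ = ρg = 1025 × 9.81 / 1000 = 10.05525 kN/m³.
The plate makes 24.5° with the vertical, i.e. θ = 90° − 24.5° = 65.5° to the horizontal. Measuring y along the incline from the free-surface line, vertical depth h = y·sinθ with sinθ = 0.909961.
The centroid is at the centre, 0.215 m below the top of the plate, so y_c = 6.7 + 0.215 = 6.915 m and h_c = 6.915 × 0.909961 = 6.29238 m.
A = π(0.215)² = 0.14522 m².
Resultant F = γ·h_c·A = 10.05525 × 6.29238 × 0.14522 = 9.18828 kN.
I_c = πr⁴/4 = π × 0.215⁴/4 = 0.0016782 m⁴.
Centre of pressure: y_p = y_c + I_c/(y_c·A) = 6.915 + 0.0016782/(6.915 × 0.14522) = 6.915 + 0.00167119 = 6.91667 m along the plane.
The resultant acts 0.215 + 0.00167119 = 0.216671 m (along the plate) below the hinge at the top edge, so the moment about the hinge is M = F × 0.216671 = 9.18828 × 0.216671 = 1.99083 kN·m.
A normal force at the bottom, 0.43 m from the hinge, must supply this moment: P = 1.99083/0.43 = 4.62984 kN.

P ≈ 4.630 kN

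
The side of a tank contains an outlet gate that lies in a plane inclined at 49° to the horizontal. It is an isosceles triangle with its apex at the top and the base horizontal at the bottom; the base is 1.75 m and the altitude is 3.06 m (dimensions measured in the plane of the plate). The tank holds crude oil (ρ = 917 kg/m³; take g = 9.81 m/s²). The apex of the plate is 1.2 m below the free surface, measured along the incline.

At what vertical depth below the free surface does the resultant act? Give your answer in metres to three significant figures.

h_p = 2.57 m

γ = ρg = 917 × 9.81 / 1000 = 8.99577 kN/m³.
Let θ = 49° be the plate's angle to the horizontal; measure y along the incline from where the plane meets the free surface. Vertical depth h = y·sinθ with sinθ = 0.754710.
With the apex up, the centroid sits 2h/3 = 2 × 3.06/3 = 2.04 m below the apex, so y_c = 1.2 + 2.04 = 3.24 m and h_c = 3.24 × 0.754710 = 2.44526 m.
A = ½ × 1.75 × 3.06 = 2.6775 m².
Resultant F = γ·h_c·A = 8.99577 × 2.44526 × 2.6775 = 58.897 kN.
I_c = b·h³/36 = 1.75 × 3.06³/36 = 1.39284 m⁴.
Centre of pressure: y_p = y_c + I_c/(y_c·A) = 3.24 + 1.39284/(3.24 × 2.6775) = 3.24 + 0.160556 = 3.40056 m along the plane.
Vertically, h_p = y_p·sinθ = 3.40056 × 0.754710 = 2.56644 m.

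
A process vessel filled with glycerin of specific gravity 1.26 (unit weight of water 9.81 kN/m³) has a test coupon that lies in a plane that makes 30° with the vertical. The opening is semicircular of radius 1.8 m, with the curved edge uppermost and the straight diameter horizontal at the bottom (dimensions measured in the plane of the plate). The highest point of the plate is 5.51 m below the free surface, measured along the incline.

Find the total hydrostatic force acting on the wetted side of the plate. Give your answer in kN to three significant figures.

γ = 1.26 × 9.81 = 12.3606 kN/m³.
The plate makes 30° with the vertical, i.e. θ = 90° − 30° = 60° to the horizontal. Measuring y along the incline from the free-surface line, vertical depth h = y·sinθ with sinθ = 0.866025.
The centroid lies 4r/(3π) = 0.763944 m above the diameter, so r − 4r/(3π) = 1.8 − 0.763944 = 1.03606 m below the topmost point, so y_c = 5.51 + 1.03606 = 6.54606 m and h_c = 6.54606 × 0.866025 = 5.66905 m.
A = πr²/2 = π × 1.8²/2 = 5.08938 m².
Resultant F = γ·h_c·A = 12.3606 × 5.66905 × 5.08938 = 356.627 kN.

F ≈ 357 kN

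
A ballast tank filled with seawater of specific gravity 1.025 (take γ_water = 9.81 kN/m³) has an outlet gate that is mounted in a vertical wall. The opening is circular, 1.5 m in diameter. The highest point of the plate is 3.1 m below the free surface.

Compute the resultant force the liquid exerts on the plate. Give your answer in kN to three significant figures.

γ = 1.025 × 9.81 = 10.05525 kN/m³.
The centroid is at the centre, 0.75 m below the top of the plate, so the centroid depth is h_c = 3.1 + 0.75 = 3.85 m.
A = π(0.75)² = 1.76715 m².
Resultant F = γ·h_c·A = 10.05525 × 3.85 × 1.76715 = 68.4112 kN.

F ≈ 68.4 kN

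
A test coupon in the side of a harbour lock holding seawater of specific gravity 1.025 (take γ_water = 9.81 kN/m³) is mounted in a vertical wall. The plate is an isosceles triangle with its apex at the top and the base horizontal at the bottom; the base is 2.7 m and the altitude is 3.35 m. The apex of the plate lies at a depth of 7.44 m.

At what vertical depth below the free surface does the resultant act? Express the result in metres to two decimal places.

γ = 1.025 × 9.81 = 10.05525 kN/m³.
With the apex up, the centroid sits 2h/3 = 2 × 3.35/3 = 2.23333 m below the apex, so the centroid depth is h_c = 7.44 + 2.23333 = 9.67333 m.
A = ½ × 2.7 × 3.35 = 4.5225 m².
Resultant F = γ·h_c·A = 10.05525 × 9.67333 × 4.5225 = 439.893 kN.
I_c = b·h³/36 = 2.7 × 3.35³/36 = 2.81965 m⁴.
Centre of pressure: y_p = y_c + I_c/(y_c·A) = 9.67333 + 2.81965/(9.67333 × 4.5225) = 9.67333 + 0.0644526 = 9.73778 m along the plane.

h_p = 9.74 m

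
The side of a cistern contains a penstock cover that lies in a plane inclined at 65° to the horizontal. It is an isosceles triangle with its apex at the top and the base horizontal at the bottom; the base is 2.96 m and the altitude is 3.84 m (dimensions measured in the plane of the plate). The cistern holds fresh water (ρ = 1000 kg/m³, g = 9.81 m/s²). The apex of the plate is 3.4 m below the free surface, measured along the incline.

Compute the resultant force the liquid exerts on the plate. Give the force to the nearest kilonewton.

F ≈ 301 kN

γ = ρg = 1000 × 9.81 = 9810 N/m³ = 9.81 kN/m³.
Let θ = 65° be the plate's angle to the horizontal; measure y along the incline from where the plane meets the free surface. Vertical depth h = y·sinθ with sinθ = 0.906308.
With the apex up, the centroid sits 2h/3 = 2 × 3.84/3 = 2.56 m below the apex, so y_c = 3.4 + 2.56 = 5.96 m and h_c = 5.96 × 0.906308 = 5.4016 m.
A = ½ × 2.96 × 3.84 = 5.6832 m².
Resultant F = γ·h_c·A = 9.81 × 5.4016 × 5.6832 = 301.151 kN.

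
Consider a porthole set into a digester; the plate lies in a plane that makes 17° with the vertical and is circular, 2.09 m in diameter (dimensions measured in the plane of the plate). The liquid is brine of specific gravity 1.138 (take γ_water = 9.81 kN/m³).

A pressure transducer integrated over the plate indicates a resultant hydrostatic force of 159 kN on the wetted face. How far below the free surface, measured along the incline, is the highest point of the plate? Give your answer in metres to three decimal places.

y_top ≈ 3.296 m

γ = 1.138 × 9.81 = 11.16378 kN/m³.
A = π(1.045)² = 3.4307 m².
From F = γ·h_c·A, the centroid depth is h_c = 159/(11.16378 × 3.4307) = 4.15148 m.
The plate makes 17° with the vertical, i.e. θ = 90° − 17° = 73° to the horizontal. Measuring y along the incline from the free-surface line, vertical depth h = y·sinθ with sinθ = 0.956305.
Along the incline, y_c = h_c/sinθ = 4.15148/0.956305 = 4.34117 m.
The centroid is at the centre, 1.045 m below the top of the plate, so the highest point sits at y_top = 4.34117 − 1.045 = 3.29617 m along the incline.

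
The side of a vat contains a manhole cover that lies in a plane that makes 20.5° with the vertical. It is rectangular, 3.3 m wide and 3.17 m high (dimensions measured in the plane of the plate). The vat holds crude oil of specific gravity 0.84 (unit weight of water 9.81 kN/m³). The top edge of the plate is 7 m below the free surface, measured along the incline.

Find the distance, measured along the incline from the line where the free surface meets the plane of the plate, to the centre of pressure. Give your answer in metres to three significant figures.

γ = 0.84 × 9.81 = 8.2404 kN/m³.
The plate makes 20.5° with the vertical, i.e. θ = 90° − 20.5° = 69.5° to the horizontal. Measuring y along the incline from the free-surface line, vertical depth h = y·sinθ with sinθ = 0.936672.
The centroid lies 3.17/2 = 1.585 m below the top edge, so y_c = 7 + 1.585 = 8.585 m and h_c = 8.585 × 0.936672 = 8.04133 m.
A = 3.3 × 3.17 = 10.461 m².
Resultant F = γ·h_c·A = 8.2404 × 8.04133 × 10.461 = 693.185 kN.
I_c = b·h³/12 = 3.3 × 3.17³/12 = 8.76013 m⁴.
Centre of pressure: y_p = y_c + I_c/(y_c·A) = 8.585 + 8.76013/(8.585 × 10.461) = 8.585 + 0.0975432 = 8.68254 m along the plane.

y_p = 8.68 m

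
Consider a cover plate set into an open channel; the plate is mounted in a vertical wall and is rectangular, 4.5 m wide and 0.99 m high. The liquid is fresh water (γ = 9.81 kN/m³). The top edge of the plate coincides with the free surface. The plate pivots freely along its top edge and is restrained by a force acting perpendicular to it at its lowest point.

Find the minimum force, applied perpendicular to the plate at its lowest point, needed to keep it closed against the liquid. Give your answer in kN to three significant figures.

P ≈ 14.4 kN

γ = 9.81 kN/m³.
The centroid lies 0.99/2 = 0.495 m below the top edge, so the centroid depth is h_c = 0.495 m.
A = 4.5 × 0.99 = 4.455 m².
Resultant F = γ·h_c·A = 9.81 × 0.495 × 4.455 = 21.6333 kN.
I_c = b·h³/12 = 4.5 × 0.99³/12 = 0.363862 m⁴.
Centre of pressure: y_p = y_c + I_c/(y_c·A) = 0.495 + 0.363862/(0.495 × 4.455) = 0.495 + 0.165 = 0.66 m along the plane.
The resultant acts 0.495 + 0.165 = 0.66 m (along the plate) below the hinge at the top edge, so the moment about the hinge is M = F × 0.66 = 21.6333 × 0.66 = 14.278 kN·m.
A normal force at the bottom, 0.99 m from the hinge, must supply this moment: P = 14.278/0.99 = 14.4222 kN.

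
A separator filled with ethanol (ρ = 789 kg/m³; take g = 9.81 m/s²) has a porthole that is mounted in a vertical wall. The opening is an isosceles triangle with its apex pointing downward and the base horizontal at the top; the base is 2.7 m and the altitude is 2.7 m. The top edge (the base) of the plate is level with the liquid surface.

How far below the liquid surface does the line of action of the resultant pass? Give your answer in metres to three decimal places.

γ = ρg = 789 × 9.81 / 1000 = 7.74009 kN/m³.
With the apex down, the centroid sits h/3 = 2.7/3 = 0.9 m below the base (the top edge), so the centroid depth is h_c = 0.9 m.
A = ½ × 2.7 × 2.7 = 3.645 m².
Resultant F = γ·h_c·A = 7.74009 × 0.9 × 3.645 = 25.3914 kN.
I_c = b·h³/36 = 2.7 × 2.7³/36 = 1.47623 m⁴.
Centre of pressure: y_p = y_c + I_c/(y_c·A) = 0.9 + 1.47623/(0.9 × 3.645) = 0.9 + 0.450002 = 1.35 m along the plane.

h_p = 1.350 m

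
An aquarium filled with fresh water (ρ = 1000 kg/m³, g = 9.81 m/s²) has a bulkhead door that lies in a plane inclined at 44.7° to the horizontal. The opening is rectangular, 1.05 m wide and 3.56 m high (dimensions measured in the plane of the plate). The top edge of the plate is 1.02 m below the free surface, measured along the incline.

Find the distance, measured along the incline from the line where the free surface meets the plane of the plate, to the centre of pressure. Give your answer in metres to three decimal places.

γ = ρg = 1000 × 9.81 = 9810 N/m³ = 9.81 kN/m³.
Let θ = 44.7° be the plate's angle to the horizontal; measure y along the incline from where the plane meets the free surface. Vertical depth h = y·sinθ with sinθ = 0.703395.
The centroid lies 3.56/2 = 1.78 m below the top edge, so y_c = 1.02 + 1.78 = 2.8 m and h_c = 2.8 × 0.703395 = 1.96951 m.
A = 1.05 × 3.56 = 3.738 m².
Resultant F = γ·h_c·A = 9.81 × 1.96951 × 3.738 = 72.2215 kN.
I_c = b·h³/12 = 1.05 × 3.56³/12 = 3.94783 m⁴.
Centre of pressure: y_p = y_c + I_c/(y_c·A) = 2.8 + 3.94783/(2.8 × 3.738) = 2.8 + 0.377191 = 3.17719 m along the plane.

y_p = 3.177 m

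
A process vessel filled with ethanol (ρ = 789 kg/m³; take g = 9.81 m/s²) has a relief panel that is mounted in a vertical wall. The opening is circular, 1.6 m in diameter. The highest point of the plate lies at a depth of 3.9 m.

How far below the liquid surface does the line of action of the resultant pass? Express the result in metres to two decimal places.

γ = ρg = 789 × 9.81 / 1000 = 7.74009 kN/m³.
The centroid is at the centre, 0.8 m below the top of the plate, so the centroid depth is h_c = 3.9 + 0.8 = 4.7 m.
A = π(0.8)² = 2.01062 m².
Resultant F = γ·h_c·A = 7.74009 × 4.7 × 2.01062 = 73.1432 kN.
I_c = πr⁴/4 = π × 0.8⁴/4 = 0.321699 m⁴.
Centre of pressure: y_p = y_c + I_c/(y_c·A) = 4.7 + 0.321699/(4.7 × 2.01062) = 4.7 + 0.0340425 = 4.73404 m along the plane.

h_p = 4.73 m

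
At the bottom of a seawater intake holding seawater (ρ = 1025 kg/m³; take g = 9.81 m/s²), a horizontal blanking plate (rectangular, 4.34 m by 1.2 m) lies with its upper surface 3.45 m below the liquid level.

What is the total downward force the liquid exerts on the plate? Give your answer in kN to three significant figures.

F ≈ 181 kN

γ = ρg = 1025 × 9.81 / 1000 = 10.05525 kN/m³.
The plate is horizontal, so pressure is uniform at p = γ·h = 10.05525 × 3.45 = 34.6906 kN/m².
A = 4.34 × 1.2 = 5.208 m².
F = p·A = 34.6906 × 5.208 = 180.669 kN.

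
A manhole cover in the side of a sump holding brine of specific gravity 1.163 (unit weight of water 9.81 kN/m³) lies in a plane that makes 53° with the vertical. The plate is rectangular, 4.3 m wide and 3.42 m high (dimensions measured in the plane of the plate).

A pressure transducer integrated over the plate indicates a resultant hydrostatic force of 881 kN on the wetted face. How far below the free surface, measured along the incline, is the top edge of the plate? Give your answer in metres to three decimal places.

y_top ≈ 7.015 m

γ = 1.163 × 9.81 = 11.40903 kN/m³.
A = 4.3 × 3.42 = 14.706 m².
From F = γ·h_c·A, the centroid depth is h_c = 881/(11.40903 × 14.706) = 5.25089 m.
The plate makes 53° with the vertical, i.e. θ = 90° − 53° = 37° to the horizontal. Measuring y along the incline from the free-surface line, vertical depth h = y·sinθ with sinθ = 0.601815.
Along the incline, y_c = h_c/sinθ = 5.25089/0.601815 = 8.72509 m.
The centroid lies 3.42/2 = 1.71 m below the top edge, so the top edge sits at y_top = 8.72509 − 1.71 = 7.01509 m along the incline.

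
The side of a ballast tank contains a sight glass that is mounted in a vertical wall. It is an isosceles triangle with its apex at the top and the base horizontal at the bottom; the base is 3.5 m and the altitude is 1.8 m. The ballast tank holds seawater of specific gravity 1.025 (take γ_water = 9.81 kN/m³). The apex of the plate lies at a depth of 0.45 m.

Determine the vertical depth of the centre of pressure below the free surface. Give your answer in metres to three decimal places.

γ = 1.025 × 9.81 = 10.05525 kN/m³.
With the apex up, the centroid sits 2h/3 = 2 × 1.8/3 = 1.2 m below the apex, so the centroid depth is h_c = 0.45 + 1.2 = 1.65 m.
A = ½ × 3.5 × 1.8 = 3.15 m².
Resultant F = γ·h_c·A = 10.05525 × 1.65 × 3.15 = 52.2622 kN.
I_c = b·h³/36 = 3.5 × 1.8³/36 = 0.567 m⁴.
Centre of pressure: y_p = y_c + I_c/(y_c·A) = 1.65 + 0.567/(1.65 × 3.15) = 1.65 + 0.109091 = 1.75909 m along the plane.

h_p = 1.759 m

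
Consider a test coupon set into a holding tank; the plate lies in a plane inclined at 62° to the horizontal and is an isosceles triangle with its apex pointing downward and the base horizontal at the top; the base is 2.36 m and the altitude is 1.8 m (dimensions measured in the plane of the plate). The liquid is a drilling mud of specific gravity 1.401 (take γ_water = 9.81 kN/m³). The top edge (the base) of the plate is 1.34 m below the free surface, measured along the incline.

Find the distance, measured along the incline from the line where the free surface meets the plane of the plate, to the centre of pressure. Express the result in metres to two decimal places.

y_p = 2.03 m

γ = 1.401 × 9.81 = 13.74381 kN/m³.
Let θ = 62° be the plate's angle to the horizontal; measure y along the incline from where the plane meets the free surface. Vertical depth h = y·sinθ with sinθ = 0.882948.
With the apex down, the centroid sits h/3 = 1.8/3 = 0.6 m below the base (the top edge), so y_c = 1.34 + 0.6 = 1.94 m and h_c = 1.94 × 0.882948 = 1.71292 m.
A = ½ × 2.36 × 1.8 = 2.124 m².
Resultant F = γ·h_c·A = 13.74381 × 1.71292 × 2.124 = 50.0033 kN.
I_c = b·h³/36 = 2.36 × 1.8³/36 = 0.38232 m⁴.
Centre of pressure: y_p = y_c + I_c/(y_c·A) = 1.94 + 0.38232/(1.94 × 2.124) = 1.94 + 0.0927835 = 2.03278 m along the plane.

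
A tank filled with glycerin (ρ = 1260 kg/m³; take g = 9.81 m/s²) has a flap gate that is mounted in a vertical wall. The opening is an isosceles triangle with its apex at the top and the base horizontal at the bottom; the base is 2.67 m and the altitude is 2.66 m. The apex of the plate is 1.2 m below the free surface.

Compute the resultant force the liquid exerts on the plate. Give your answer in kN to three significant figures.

F ≈ 131 kN

γ = ρg = 1260 × 9.81 / 1000 = 12.3606 kN/m³.
With the apex up, the centroid sits 2h/3 = 2 × 2.66/3 = 1.77333 m below the apex, so the centroid depth is h_c = 1.2 + 1.77333 = 2.97333 m.
A = ½ × 2.67 × 2.66 = 3.5511 m².
Resultant F = γ·h_c·A = 12.3606 × 2.97333 × 3.5511 = 130.511 kN.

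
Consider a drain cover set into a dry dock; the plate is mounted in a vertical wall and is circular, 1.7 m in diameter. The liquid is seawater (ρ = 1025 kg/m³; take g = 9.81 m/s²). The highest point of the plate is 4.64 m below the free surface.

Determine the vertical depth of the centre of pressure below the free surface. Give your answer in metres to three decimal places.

h_p = 5.523 m

γ = ρg = 1025 × 9.81 / 1000 = 10.05525 kN/m³.
The centroid is at the centre, 0.85 m below the top of the plate, so the centroid depth is h_c = 4.64 + 0.85 = 5.49 m.
A = π(0.85)² = 2.2698 m².
Resultant F = γ·h_c·A = 10.05525 × 5.49 × 2.2698 = 125.301 kN.
I_c = πr⁴/4 = π × 0.85⁴/4 = 0.409983 m⁴.
Centre of pressure: y_p = y_c + I_c/(y_c·A) = 5.49 + 0.409983/(5.49 × 2.2698) = 5.49 + 0.0329008 = 5.5229 m along the plane.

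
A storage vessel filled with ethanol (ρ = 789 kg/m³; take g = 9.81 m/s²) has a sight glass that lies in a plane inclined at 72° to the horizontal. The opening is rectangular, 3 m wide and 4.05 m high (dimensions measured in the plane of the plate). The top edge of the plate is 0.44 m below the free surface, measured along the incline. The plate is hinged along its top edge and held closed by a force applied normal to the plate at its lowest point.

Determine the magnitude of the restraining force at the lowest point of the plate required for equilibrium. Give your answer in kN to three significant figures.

γ = ρg = 789 × 9.81 / 1000 = 7.74009 kN/m³.
Let θ = 72° be the plate's angle to the horizontal; measure y along the incline from where the plane meets the free surface. Vertical depth h = y·sinθ with sinθ = 0.951057.
The centroid lies 4.05/2 = 2.025 m below the top edge, so y_c = 0.44 + 2.025 = 2.465 m and h_c = 2.465 × 0.951057 = 2.34436 m.
A = 3 × 4.05 = 12.15 m².
Resultant F = γ·h_c·A = 7.74009 × 2.34436 × 12.15 = 220.469 kN.
I_c = b·h³/12 = 3 × 4.05³/12 = 16.6075 m⁴.
Centre of pressure: y_p = y_c + I_c/(y_c·A) = 2.465 + 16.6075/(2.465 × 12.15) = 2.465 + 0.554512 = 3.01951 m along the plane.
The resultant acts 2.025 + 0.554512 = 2.57951 m (along the plate) below the hinge at the top edge, so the moment about the hinge is M = F × 2.57951 = 220.469 × 2.57951 = 568.702 kN·m.
A normal force at the bottom, 4.05 m from the hinge, must supply this moment: P = 568.702/4.05 = 140.42 kN.

P ≈ 140 kN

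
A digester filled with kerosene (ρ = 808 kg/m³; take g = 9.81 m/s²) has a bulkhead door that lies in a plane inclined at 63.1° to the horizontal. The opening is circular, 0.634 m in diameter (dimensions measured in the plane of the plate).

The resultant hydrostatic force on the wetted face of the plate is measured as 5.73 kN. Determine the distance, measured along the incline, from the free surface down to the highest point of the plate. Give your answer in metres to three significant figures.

y_top ≈ 2.25 m

γ = ρg = 808 × 9.81 / 1000 = 7.92648 kN/m³.
A = π(0.317)² = 0.315696 m².
From F = γ·h_c·A, the centroid depth is h_c = 5.73/(7.92648 × 0.315696) = 2.28984 m.
Let θ = 63.1° be the plate's angle to the horizontal; measure y along the incline from where the plane meets the free surface. Vertical depth h = y·sinθ with sinθ = 0.891798.
Along the incline, y_c = h_c/sinθ = 2.28984/0.891798 = 2.56767 m.
The centroid is at the centre, 0.317 m below the top of the plate, so the highest point sits at y_top = 2.56767 − 0.317 = 2.25067 m along the incline.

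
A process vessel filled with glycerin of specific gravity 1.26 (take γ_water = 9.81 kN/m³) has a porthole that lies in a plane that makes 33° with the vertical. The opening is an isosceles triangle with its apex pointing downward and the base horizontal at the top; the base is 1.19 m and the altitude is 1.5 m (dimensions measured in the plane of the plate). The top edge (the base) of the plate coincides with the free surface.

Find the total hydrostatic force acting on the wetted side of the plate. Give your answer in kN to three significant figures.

γ = 1.26 × 9.81 = 12.3606 kN/m³.
The plate makes 33° with the vertical, i.e. θ = 90° − 33° = 57° to the horizontal. Measuring y along the incline from the free-surface line, vertical depth h = y·sinθ with sinθ = 0.838671.
With the apex down, the centroid sits h/3 = 1.5/3 = 0.5 m below the base (the top edge), so y_c = 0.5 m and h_c = 0.5 × 0.838671 = 0.419336 m.
A = ½ × 1.19 × 1.5 = 0.8925 m².
Resultant F = γ·h_c·A = 12.3606 × 0.419336 × 0.8925 = 4.62605 kN.

F ≈ 4.63 kN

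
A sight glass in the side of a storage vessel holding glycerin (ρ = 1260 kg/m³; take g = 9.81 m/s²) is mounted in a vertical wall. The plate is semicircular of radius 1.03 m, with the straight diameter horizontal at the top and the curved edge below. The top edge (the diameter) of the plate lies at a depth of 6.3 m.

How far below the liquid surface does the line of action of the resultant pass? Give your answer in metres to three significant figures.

γ = ρg = 1260 × 9.81 / 1000 = 12.3606 kN/m³.
The centroid of a semicircle lies 4r/(3π) = 0.437146 m from the diameter, here below the top edge, so the centroid depth is h_c = 6.3 + 0.437146 = 6.73715 m.
A = πr²/2 = π × 1.03²/2 = 1.66646 m².
Resultant F = γ·h_c·A = 12.3606 × 6.73715 × 1.66646 = 138.775 kN.
I_c = (π/8 − 8/(9π))·r⁴ = 0.109757 × 1.03⁴ = 0.123532 m⁴.
Centre of pressure: y_p = y_c + I_c/(y_c·A) = 6.73715 + 0.123532/(6.73715 × 1.66646) = 6.73715 + 0.0110029 = 6.74815 m along the plane.

h_p = 6.75 m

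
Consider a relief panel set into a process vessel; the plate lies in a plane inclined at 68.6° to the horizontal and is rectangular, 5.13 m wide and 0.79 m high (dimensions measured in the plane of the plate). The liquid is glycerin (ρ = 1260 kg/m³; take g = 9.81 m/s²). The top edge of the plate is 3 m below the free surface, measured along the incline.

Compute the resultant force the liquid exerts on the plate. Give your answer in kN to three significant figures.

γ = ρg = 1260 × 9.81 / 1000 = 12.3606 kN/m³.
Let θ = 68.6° be the plate's angle to the horizontal; measure y along the incline from where the plane meets the free surface. Vertical depth h = y·sinθ with sinθ = 0.931056.
The centroid lies 0.79/2 = 0.395 m below the top edge, so y_c = 3 + 0.395 = 3.395 m and h_c = 3.395 × 0.931056 = 3.16094 m.
A = 5.13 × 0.79 = 4.0527 m².
Resultant F = γ·h_c·A = 12.3606 × 3.16094 × 4.0527 = 158.344 kN.

F ≈ 158 kN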